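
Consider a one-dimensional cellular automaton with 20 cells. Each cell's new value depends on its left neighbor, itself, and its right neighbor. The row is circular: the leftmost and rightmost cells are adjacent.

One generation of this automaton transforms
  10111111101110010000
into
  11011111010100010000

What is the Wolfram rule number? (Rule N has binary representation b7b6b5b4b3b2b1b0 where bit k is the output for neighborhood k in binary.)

164

position 3: 111 → 1  (bit 7 = 1)
position 8: 110 → 0  (bit 6 = 0)
position 1: 101 → 1  (bit 5 = 1)
position 13: 100 → 0  (bit 4 = 0)
position 2: 011 → 0  (bit 3 = 0)
position 0: 010 → 1  (bit 2 = 1)
position 14: 001 → 0  (bit 1 = 0)
position 17: 000 → 0  (bit 0 = 0)
bits b7..b0 = 10100100 = 164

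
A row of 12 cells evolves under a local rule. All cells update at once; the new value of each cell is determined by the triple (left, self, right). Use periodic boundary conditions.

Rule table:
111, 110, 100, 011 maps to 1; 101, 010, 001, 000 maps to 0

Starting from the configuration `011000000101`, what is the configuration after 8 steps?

011100000000
011110000000
011111000000
011111100000
011111110000
011111111000
011111111100
011111111110

011111111110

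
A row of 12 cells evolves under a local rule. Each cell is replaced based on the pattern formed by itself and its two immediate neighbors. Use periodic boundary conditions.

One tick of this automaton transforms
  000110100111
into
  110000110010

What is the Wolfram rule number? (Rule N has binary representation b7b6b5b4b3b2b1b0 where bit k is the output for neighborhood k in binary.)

position 10: 111 → 1  (bit 7 = 1)
position 4: 110 → 0  (bit 6 = 0)
position 5: 101 → 0  (bit 5 = 0)
position 0: 100 → 1  (bit 4 = 1)
position 3: 011 → 0  (bit 3 = 0)
position 6: 010 → 1  (bit 2 = 1)
position 2: 001 → 0  (bit 1 = 0)
position 1: 000 → 1  (bit 0 = 1)
bits b7..b0 = 10010101 = 149

149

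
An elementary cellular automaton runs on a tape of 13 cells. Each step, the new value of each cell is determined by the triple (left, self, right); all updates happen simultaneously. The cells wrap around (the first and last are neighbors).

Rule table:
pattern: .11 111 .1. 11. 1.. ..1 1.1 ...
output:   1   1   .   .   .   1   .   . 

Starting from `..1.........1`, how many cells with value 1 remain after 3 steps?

step 1: .1.........1.
step 2: 1.........1..
step 3: .........1..1
count of 1: 2

2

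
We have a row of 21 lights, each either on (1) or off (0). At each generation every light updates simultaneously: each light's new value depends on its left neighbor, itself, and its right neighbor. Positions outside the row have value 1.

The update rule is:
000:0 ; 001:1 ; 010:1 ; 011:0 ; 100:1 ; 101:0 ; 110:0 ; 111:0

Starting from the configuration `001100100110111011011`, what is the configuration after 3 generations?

110010001110000000010

generation 1: 110011111000000000000
generation 2: 001100000100000000001
generation 3: 110010001110000000010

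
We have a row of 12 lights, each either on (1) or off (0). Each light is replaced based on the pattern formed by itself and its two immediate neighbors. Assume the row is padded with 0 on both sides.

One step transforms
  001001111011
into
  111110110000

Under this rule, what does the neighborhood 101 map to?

At position 9 the neighborhood is 101; the next row has 0 there.

0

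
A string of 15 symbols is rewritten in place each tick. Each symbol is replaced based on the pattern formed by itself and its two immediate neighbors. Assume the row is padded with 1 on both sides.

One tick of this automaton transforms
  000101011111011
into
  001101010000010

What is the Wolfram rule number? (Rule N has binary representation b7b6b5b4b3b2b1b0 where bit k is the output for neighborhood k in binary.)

position 8: 111 → 0  (bit 7 = 0)
position 11: 110 → 0  (bit 6 = 0)
position 4: 101 → 0  (bit 5 = 0)
position 0: 100 → 0  (bit 4 = 0)
position 7: 011 → 1  (bit 3 = 1)
position 3: 010 → 1  (bit 2 = 1)
position 2: 001 → 1  (bit 1 = 1)
position 1: 000 → 0  (bit 0 = 0)
bits b7..b0 = 00001110 = 14

14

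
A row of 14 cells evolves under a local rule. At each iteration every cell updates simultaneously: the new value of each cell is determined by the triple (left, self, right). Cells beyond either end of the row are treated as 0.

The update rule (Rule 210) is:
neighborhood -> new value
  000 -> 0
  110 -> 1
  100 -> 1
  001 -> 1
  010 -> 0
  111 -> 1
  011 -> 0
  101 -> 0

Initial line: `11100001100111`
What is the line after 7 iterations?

00000001111010

01110010111011
10111100011001
00011110101110
00101110000111
01000111001011
10101011110001
00000001111010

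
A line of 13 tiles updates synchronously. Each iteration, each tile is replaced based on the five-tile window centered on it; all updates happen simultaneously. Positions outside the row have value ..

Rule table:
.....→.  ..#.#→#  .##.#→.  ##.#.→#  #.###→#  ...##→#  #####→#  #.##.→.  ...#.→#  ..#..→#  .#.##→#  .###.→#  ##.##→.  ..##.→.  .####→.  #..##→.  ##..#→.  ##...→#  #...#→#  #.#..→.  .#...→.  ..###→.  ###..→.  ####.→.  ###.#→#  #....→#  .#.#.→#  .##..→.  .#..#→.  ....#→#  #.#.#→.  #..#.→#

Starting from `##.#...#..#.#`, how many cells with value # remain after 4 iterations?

10

..#..###.###.
###...##.##.#
.#.###.....#.
#####.##.###.
count of #: 10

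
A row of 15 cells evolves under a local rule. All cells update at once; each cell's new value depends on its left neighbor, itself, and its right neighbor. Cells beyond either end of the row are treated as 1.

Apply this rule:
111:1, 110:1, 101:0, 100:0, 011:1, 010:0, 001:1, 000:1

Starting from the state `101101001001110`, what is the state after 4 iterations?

101100010011110
101101100111110
101101101111110
101101101111110

101101101111110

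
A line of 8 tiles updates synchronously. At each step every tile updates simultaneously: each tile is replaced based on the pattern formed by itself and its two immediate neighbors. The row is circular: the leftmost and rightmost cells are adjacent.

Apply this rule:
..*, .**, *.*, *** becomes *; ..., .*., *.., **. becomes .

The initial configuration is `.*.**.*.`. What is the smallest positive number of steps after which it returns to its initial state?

8

*.**.*..
.**.*..*
**.*..*.
*.*..*.*
.*..*.**
*..*.**.
..*.**.*
.*.**.*.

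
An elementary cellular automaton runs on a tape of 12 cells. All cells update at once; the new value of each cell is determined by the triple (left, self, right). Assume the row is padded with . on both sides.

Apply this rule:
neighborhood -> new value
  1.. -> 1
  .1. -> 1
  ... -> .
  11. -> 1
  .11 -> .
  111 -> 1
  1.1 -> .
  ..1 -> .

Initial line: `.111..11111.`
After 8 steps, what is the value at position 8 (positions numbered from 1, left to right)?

.

..111..11111
...111..1111
....111..111
.....111..11
......111..1
.......111.1
........11.1
.........1.1
position 8 holds .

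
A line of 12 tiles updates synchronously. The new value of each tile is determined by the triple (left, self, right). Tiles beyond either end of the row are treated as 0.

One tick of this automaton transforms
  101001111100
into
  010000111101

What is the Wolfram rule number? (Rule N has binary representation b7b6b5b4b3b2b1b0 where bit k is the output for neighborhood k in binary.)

position 6: 111 → 1  (bit 7 = 1)
position 9: 110 → 1  (bit 6 = 1)
position 1: 101 → 1  (bit 5 = 1)
position 3: 100 → 0  (bit 4 = 0)
position 5: 011 → 0  (bit 3 = 0)
position 0: 010 → 0  (bit 2 = 0)
position 4: 001 → 0  (bit 1 = 0)
position 11: 000 → 1  (bit 0 = 1)
bits b7..b0 = 11100001 = 225

225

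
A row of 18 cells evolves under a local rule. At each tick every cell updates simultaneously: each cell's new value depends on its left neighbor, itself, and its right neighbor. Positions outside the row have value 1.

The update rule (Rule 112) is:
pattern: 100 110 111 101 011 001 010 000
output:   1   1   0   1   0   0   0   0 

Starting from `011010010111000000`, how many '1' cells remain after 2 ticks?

8

tick 1: 101101001001100000
tick 2: 110110100100110000
count of 1: 8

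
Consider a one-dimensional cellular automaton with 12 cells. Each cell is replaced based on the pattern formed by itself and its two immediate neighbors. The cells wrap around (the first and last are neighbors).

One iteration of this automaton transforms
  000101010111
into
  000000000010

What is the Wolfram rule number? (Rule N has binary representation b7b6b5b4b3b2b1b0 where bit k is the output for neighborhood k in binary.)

128

position 10: 111 → 1  (bit 7 = 1)
position 11: 110 → 0  (bit 6 = 0)
position 4: 101 → 0  (bit 5 = 0)
position 0: 100 → 0  (bit 4 = 0)
position 9: 011 → 0  (bit 3 = 0)
position 3: 010 → 0  (bit 2 = 0)
position 2: 001 → 0  (bit 1 = 0)
position 1: 000 → 0  (bit 0 = 0)
bits b7..b0 = 10000000 = 128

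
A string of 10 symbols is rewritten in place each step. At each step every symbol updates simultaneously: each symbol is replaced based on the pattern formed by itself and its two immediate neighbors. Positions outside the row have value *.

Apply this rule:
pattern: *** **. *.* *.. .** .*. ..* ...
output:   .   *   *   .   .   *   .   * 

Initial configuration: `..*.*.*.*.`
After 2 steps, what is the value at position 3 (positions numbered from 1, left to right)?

.

step 1: ..********
step 2: ..........
position 3 holds .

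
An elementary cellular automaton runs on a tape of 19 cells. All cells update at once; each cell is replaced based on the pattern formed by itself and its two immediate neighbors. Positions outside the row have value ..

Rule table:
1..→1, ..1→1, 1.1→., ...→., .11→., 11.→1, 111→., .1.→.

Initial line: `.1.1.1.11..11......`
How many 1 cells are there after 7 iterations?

1.......111.11.....
.1.....1..1..11....
1.1...1.11.11.11...
...1.1...1..1..11..
..1...1.1.11.11.11.
.1.1.1.....1..1..11
1.....1...1.11.11.1
count of 1: 8

8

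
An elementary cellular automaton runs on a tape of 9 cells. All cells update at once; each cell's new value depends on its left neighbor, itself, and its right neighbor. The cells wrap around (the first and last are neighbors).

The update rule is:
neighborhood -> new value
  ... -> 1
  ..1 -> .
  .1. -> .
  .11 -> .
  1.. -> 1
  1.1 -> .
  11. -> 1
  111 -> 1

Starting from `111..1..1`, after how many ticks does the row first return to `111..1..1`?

1111..1..
.1111..1.
..1111..1
1..1111..
.1..1111.
..1..1111
1..1..111
11..1..11
111..1..1

9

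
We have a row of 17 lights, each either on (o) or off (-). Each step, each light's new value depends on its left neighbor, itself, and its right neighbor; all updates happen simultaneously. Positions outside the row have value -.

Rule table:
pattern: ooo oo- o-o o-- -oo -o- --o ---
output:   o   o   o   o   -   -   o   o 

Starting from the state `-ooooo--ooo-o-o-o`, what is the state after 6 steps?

step 1: o-oooooo-ooo-o-o-
step 2: -o-oooooo-ooo-o-o
step 3: o-o-oooooo-ooo-o-
step 4: -o-o-oooooo-ooo-o
step 5: o-o-o-oooooo-ooo-
step 6: -o-o-o-oooooo-ooo

-o-o-o-oooooo-ooo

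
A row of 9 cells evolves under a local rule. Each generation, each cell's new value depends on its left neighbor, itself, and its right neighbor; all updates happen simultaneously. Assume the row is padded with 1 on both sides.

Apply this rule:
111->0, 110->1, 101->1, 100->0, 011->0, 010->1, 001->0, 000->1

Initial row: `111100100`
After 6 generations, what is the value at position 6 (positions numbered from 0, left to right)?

1

000100100
010100100
111100100  (repeats generation 0; period 3)
generation 6: 111100100
position 6 holds 1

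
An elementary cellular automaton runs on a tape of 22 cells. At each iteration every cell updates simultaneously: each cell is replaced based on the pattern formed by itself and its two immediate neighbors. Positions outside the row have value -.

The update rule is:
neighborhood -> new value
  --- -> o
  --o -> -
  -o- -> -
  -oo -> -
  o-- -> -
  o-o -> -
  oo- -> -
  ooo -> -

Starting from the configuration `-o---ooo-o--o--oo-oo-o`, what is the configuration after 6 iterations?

oo---ooooooooooooooooo

---o------------------
oo---ooooooooooooooooo
---o------------------  (repeats iteration 1; period 2)
iteration 6: oo---ooooooooooooooooo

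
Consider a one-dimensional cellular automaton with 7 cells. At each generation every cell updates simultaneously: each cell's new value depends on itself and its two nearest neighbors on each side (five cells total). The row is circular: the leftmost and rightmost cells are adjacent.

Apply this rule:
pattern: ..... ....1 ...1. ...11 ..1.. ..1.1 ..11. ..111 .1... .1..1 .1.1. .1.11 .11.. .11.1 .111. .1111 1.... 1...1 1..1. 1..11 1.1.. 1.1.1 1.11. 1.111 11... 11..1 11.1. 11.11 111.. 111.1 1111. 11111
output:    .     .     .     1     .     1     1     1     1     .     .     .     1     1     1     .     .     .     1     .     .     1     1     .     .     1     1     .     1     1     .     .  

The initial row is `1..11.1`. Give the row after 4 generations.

11.11.1
11.11..
11.111.
11..11.

11..11.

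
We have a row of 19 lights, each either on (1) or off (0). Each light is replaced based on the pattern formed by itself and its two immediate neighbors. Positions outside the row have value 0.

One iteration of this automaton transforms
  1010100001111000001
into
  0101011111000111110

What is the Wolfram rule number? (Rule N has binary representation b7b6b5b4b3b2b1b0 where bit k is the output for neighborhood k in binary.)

59

position 10: 111 → 0  (bit 7 = 0)
position 12: 110 → 0  (bit 6 = 0)
position 1: 101 → 1  (bit 5 = 1)
position 5: 100 → 1  (bit 4 = 1)
position 9: 011 → 1  (bit 3 = 1)
position 0: 010 → 0  (bit 2 = 0)
position 8: 001 → 1  (bit 1 = 1)
position 6: 000 → 1  (bit 0 = 1)
bits b7..b0 = 00111011 = 59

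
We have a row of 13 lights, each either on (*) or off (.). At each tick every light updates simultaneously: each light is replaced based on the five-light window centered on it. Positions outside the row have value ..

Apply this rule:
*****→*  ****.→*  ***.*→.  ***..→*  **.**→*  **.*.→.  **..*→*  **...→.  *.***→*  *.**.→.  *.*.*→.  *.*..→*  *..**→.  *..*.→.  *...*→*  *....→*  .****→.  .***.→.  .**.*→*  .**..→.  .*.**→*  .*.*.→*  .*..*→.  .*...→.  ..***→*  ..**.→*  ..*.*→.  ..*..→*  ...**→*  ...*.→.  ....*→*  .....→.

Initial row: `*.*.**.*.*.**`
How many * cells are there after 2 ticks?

6

.*.*.*..*.*..
..*.**...**.*
count of *: 6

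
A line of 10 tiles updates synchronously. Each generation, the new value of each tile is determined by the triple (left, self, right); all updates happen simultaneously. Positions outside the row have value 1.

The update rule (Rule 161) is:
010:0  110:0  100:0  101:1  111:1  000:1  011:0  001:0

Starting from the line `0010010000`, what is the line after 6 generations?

generation 1: 0000000110
generation 2: 0111110001
generation 3: 1011100100
generation 4: 0101000000
generation 5: 1010011110
generation 6: 0100001101

0100001101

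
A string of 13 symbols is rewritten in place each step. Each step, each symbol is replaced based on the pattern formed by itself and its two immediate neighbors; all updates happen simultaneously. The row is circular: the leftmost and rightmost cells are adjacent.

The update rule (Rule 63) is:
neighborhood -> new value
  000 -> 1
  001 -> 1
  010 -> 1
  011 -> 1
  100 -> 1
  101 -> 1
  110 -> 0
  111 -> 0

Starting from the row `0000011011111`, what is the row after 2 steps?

1000001101111

step 1: 1111110110000
step 2: 1000001101111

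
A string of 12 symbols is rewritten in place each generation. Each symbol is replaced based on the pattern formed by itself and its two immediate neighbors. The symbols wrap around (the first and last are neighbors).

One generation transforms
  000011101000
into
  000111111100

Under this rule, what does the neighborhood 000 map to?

At position 0 the neighborhood is 000; the next row has 0 there.

0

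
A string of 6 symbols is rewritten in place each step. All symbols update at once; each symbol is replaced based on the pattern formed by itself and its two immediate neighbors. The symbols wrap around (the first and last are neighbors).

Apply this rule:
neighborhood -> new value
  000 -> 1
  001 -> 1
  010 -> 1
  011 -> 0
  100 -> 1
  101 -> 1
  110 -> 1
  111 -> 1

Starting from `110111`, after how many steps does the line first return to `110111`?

6

111011
111101
111110
011111
101111
110111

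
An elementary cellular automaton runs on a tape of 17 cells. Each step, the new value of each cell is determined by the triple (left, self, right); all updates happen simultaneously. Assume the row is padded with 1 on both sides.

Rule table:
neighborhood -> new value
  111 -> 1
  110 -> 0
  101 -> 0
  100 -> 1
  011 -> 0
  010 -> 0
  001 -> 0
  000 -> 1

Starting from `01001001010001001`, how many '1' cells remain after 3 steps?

6

00100100001100100
10010011100010010
01001001011001000
count of 1: 6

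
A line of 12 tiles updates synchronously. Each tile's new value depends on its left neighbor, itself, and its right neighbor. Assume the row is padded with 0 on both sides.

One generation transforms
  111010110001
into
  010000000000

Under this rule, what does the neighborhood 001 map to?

At position 10 the neighborhood is 001; the next row has 0 there.

0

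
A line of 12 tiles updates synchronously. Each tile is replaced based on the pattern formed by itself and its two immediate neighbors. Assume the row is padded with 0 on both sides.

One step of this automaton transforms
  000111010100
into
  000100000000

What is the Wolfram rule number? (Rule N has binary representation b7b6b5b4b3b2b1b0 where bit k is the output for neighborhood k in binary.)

8

position 4: 111 → 0  (bit 7 = 0)
position 5: 110 → 0  (bit 6 = 0)
position 6: 101 → 0  (bit 5 = 0)
position 10: 100 → 0  (bit 4 = 0)
position 3: 011 → 1  (bit 3 = 1)
position 7: 010 → 0  (bit 2 = 0)
position 2: 001 → 0  (bit 1 = 0)
position 0: 000 → 0  (bit 0 = 0)
bits b7..b0 = 00001000 = 8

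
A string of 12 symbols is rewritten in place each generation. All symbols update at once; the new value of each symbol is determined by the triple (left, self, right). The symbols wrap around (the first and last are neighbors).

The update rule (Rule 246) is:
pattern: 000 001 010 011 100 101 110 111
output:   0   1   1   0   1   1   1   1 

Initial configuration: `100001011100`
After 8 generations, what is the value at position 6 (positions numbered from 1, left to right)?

110011101111
111101110111
111110111011
111111011101
111111101110
011111110111
101111111011
110111111101
position 6 holds 1

1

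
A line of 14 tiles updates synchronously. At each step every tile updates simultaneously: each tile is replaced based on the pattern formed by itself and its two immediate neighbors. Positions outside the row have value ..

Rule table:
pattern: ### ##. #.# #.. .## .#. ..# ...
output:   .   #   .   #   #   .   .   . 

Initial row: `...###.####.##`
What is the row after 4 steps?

...#.#.#..#.##
........#...##
.........#..##
..........#.##

..........#.##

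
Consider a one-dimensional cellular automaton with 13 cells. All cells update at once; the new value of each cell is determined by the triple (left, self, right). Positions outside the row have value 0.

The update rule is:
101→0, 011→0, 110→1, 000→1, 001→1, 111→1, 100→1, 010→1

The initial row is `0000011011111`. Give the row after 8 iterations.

1111101001111
0111101110111
1011100110011
1001111011101
1110111001101
0110011110101
1011101110101
1001100110101

1001100110101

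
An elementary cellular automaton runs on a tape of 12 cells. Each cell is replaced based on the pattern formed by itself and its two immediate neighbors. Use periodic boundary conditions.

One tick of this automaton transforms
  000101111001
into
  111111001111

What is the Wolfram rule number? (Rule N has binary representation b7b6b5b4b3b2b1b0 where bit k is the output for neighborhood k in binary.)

127

position 6: 111 → 0  (bit 7 = 0)
position 8: 110 → 1  (bit 6 = 1)
position 4: 101 → 1  (bit 5 = 1)
position 0: 100 → 1  (bit 4 = 1)
position 5: 011 → 1  (bit 3 = 1)
position 3: 010 → 1  (bit 2 = 1)
position 2: 001 → 1  (bit 1 = 1)
position 1: 000 → 1  (bit 0 = 1)
bits b7..b0 = 01111111 = 127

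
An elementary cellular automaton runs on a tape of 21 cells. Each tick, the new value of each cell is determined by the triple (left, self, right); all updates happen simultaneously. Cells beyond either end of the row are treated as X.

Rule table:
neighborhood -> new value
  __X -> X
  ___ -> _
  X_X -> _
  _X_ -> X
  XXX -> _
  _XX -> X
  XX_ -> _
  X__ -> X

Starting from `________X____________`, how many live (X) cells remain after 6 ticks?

10

X______XXX__________X
_X____XX__X________XX
_XX__XX_XXXX______XX_
_X_XXX__X___X____XX__
_X_X__XXXX_XXX__XX_XX
_X_XXXX____X__XXX__X_
count of X: 10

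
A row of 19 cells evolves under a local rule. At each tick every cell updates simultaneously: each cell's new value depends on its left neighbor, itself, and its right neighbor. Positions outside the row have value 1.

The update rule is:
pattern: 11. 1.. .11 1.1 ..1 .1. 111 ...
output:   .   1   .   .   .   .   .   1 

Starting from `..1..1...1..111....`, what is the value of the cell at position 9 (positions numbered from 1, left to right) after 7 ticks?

tick 1: 1..1..11..1....111.
tick 2: .1..1...1..111.....
tick 3: ..1..11..1....1111.
tick 4: 1..1...1..111......
tick 5: .1..11..1....11111.
tick 6: ..1...1..111.......
tick 7: 1..11..1....111111.
position 9 holds .

.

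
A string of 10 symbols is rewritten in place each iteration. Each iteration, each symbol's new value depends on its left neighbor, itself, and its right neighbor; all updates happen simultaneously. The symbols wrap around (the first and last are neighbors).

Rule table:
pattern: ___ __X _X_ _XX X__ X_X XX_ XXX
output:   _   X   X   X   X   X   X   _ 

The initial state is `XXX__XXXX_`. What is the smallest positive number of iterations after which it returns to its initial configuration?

2

X_XXXX__XX
XXX__XXXX_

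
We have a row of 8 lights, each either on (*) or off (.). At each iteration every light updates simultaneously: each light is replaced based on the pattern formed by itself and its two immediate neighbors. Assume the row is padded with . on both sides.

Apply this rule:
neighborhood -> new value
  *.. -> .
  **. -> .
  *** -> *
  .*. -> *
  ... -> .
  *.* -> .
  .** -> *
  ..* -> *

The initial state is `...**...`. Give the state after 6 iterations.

..**....
.**.....
**......
*.......
*.......  (fixed point — unchanged through iteration 6)

*.......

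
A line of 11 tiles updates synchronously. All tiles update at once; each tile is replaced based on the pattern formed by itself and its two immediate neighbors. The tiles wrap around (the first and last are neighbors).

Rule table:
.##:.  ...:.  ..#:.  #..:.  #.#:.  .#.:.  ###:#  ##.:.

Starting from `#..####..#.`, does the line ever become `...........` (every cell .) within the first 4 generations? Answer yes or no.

yes

....##.....
...........
all cells are . at generation 2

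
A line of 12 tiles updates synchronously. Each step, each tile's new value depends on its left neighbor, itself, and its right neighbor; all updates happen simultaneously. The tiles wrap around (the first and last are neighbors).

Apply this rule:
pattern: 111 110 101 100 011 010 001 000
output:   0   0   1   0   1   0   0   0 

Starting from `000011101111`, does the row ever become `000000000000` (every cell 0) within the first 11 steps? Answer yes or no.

yes

000010011000
000000010000
000000000000
all cells are 0 at step 3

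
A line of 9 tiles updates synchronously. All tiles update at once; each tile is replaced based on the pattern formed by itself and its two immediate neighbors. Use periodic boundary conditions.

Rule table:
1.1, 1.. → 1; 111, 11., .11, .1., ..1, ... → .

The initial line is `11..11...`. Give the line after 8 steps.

1...1....

..1...1..
...1...1.
....1...1
1....1...
.1....1..
..1....1.
...1....1
1...1....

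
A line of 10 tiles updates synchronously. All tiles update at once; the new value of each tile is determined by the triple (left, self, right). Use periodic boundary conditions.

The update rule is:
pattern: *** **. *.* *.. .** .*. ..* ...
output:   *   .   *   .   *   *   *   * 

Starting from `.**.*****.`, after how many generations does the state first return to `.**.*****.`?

10

**.*****..
*.*****..*
.*****..**
*****..**.
****..**.*
***..**.**
**..**.***
*..**.****
..**.*****
.**.*****.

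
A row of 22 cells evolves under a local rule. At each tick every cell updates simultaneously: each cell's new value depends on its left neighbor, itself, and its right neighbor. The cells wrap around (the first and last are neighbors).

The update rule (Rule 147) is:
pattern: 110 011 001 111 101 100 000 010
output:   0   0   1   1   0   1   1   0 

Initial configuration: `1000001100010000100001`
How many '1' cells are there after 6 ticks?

18

0111110011101111011110
1011101101000110001101
0001000000111001110000
1110111111010110101111
1100011110000000000111
1011101101111111111011
count of 1: 18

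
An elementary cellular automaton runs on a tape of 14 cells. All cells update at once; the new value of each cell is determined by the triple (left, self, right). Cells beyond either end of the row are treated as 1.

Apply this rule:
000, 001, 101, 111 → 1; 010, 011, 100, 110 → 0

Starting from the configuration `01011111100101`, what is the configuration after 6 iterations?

01001001010101

10101111001010
01010110010101
10101000101010
01010011010101
10100100101010
01001001010101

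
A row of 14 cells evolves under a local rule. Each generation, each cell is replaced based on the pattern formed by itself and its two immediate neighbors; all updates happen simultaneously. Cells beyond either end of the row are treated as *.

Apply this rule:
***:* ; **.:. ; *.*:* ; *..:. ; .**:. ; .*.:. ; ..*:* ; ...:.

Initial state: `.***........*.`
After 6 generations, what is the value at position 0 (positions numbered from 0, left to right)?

*.*........*.*
.*........*.*.
*........*.*.*
........*.*.*.
.......*.*.*.*
......*.*.*.*.
position 0 holds .

.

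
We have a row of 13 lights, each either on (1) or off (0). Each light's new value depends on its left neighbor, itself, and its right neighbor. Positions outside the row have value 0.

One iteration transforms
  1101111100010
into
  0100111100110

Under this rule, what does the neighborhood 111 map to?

1

At position 4 the neighborhood is 111; the next row has 1 there.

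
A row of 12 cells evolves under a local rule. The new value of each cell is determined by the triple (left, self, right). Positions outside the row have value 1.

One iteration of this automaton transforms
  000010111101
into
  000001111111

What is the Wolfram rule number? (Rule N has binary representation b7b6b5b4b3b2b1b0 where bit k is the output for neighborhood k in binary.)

position 7: 111 → 1  (bit 7 = 1)
position 9: 110 → 1  (bit 6 = 1)
position 5: 101 → 1  (bit 5 = 1)
position 0: 100 → 0  (bit 4 = 0)
position 6: 011 → 1  (bit 3 = 1)
position 4: 010 → 0  (bit 2 = 0)
position 3: 001 → 0  (bit 1 = 0)
position 1: 000 → 0  (bit 0 = 0)
bits b7..b0 = 11101000 = 232

232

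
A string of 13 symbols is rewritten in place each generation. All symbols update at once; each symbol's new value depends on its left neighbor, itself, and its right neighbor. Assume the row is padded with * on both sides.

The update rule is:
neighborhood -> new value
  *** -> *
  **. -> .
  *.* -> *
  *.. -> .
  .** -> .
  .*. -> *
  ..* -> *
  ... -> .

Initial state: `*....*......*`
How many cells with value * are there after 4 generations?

5

....**.....*.
...*......***
..**.....*.**
.*......***.*
count of *: 5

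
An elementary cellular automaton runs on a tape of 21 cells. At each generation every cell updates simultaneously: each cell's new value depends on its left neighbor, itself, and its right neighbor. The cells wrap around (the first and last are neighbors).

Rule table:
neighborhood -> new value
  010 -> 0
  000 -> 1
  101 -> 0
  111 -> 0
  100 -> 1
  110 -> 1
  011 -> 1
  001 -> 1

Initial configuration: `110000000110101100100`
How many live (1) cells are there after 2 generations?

111111111110001111011
000000000011111001010
count of 1: 7

7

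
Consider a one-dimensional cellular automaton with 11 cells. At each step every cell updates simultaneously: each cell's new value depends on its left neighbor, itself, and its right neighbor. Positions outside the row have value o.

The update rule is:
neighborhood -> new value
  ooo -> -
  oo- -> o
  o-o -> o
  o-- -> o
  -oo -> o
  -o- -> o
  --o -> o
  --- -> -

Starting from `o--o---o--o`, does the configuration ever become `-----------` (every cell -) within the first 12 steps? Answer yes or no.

yes

ooooo-ooooo
----ooo----
o--oo-oo--o
ooooooooooo
-----------
all cells are - at step 5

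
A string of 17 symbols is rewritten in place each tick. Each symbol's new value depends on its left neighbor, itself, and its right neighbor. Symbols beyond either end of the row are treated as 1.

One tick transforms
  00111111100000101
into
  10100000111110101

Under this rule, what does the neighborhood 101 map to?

At position 15 the neighborhood is 101; the next row has 0 there.

0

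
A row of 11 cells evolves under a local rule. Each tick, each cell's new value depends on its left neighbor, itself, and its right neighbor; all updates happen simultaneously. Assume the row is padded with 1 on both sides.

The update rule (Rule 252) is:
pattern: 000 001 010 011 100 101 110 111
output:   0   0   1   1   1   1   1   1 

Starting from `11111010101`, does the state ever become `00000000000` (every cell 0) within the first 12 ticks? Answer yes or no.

no

11111111111
11111111111  (fixed point — unchanged through tick 12)
tick 12 is 11111111111, still not uniform 0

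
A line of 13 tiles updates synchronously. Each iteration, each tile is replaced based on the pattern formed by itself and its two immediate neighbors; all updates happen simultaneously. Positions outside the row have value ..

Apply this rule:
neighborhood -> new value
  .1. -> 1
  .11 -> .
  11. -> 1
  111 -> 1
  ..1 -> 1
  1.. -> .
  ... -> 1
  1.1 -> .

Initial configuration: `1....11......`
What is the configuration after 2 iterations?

1.111.1.11111
1..11.1..1111

1..11.1..1111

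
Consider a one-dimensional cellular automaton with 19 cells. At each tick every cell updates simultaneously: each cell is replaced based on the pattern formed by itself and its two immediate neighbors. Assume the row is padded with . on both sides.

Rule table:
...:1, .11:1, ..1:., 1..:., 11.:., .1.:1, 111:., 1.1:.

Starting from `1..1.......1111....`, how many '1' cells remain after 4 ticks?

1..1.11111.1....111
1..1.1.....1.11.1..
1..1.1.111.1.1..1.1
1..1.1.1...1.1..1.1
count of 1: 8

8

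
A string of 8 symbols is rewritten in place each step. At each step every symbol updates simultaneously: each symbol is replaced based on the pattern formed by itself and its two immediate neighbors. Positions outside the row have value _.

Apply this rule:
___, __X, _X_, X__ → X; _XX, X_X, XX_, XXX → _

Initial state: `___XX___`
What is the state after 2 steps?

___XX___

XXX__XXX
___XX___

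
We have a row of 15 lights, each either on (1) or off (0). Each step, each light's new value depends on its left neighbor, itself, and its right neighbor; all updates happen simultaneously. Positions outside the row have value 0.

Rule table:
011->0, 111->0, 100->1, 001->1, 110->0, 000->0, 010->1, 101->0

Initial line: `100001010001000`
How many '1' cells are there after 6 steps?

5

110011011011100
001100000000010
010010000000111
111111000001000
000000100011100
000001110100010
count of 1: 5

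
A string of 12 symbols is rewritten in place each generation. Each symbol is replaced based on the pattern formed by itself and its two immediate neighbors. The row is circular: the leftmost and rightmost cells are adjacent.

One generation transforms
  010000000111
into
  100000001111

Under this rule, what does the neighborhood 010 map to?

At position 1 the neighborhood is 010; the next row has 0 there.

0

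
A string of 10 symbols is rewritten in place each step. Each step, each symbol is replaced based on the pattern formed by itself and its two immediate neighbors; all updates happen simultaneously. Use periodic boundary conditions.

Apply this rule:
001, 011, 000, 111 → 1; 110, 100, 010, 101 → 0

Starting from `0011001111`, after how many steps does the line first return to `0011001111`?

0110011110
1100111100
1001111001
0011110011
0111100110
1111001100
1110011001
1100110011
1001100111
0011001111

10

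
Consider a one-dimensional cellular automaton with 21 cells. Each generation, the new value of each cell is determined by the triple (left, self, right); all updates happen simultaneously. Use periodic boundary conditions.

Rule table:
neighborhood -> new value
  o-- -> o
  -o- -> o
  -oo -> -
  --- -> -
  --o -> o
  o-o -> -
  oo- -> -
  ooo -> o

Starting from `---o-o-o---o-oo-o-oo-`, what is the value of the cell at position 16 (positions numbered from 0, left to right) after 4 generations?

--oo-o-oo-oo----o---o
oo---o------o--ooo-oo
o-o-ooo----oooo-o---o
--o--o-o--o-oo--oo-o-
position 16 holds o

o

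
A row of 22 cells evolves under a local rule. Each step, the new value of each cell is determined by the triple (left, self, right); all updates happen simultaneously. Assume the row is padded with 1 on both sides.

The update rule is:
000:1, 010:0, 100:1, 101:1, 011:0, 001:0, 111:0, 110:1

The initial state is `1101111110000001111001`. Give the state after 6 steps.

0110000011111100001100
1011111000000111100110
1100001111110000110011
0111100000011110011000
1000111111000011001110
1110000001111001100011

1110000001111001100011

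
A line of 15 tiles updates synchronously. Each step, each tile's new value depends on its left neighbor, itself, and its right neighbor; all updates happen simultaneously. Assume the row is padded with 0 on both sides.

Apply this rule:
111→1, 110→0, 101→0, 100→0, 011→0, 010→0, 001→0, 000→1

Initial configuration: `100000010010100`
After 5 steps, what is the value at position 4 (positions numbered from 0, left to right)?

001111000000001
100110011111100
000000001111001
111111100110000
011111000000111
position 4 holds 1

1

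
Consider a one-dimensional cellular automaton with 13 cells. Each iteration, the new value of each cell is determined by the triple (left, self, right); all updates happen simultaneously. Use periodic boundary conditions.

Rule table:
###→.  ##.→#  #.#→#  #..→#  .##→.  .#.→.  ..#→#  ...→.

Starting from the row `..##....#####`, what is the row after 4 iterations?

##.###.##.##.

iteration 1: ##.##..#....#
iteration 2: .##.###.#..#.
iteration 3: #.##..##.##.#
iteration 4: ##.###.##.##.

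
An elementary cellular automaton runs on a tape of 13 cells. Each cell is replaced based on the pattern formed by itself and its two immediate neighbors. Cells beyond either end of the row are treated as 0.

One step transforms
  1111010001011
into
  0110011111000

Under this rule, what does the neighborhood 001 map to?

At position 8 the neighborhood is 001; the next row has 1 there.

1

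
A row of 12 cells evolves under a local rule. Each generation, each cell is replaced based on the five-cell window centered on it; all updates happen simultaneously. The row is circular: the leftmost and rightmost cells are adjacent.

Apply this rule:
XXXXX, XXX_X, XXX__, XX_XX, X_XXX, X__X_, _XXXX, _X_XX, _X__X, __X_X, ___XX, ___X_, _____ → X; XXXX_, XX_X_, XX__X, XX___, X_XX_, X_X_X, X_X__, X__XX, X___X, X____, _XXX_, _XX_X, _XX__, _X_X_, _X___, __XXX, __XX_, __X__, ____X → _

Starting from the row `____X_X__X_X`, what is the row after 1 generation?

___XX__XXX__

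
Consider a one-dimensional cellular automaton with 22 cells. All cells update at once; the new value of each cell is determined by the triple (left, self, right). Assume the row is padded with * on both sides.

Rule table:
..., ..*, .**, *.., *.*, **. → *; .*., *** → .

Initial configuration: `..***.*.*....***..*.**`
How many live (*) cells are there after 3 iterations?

14

iteration 1: ***.**.*.*****.***.**.
iteration 2: ..*****.**...***.*****
iteration 3: ***...********.***....
count of *: 14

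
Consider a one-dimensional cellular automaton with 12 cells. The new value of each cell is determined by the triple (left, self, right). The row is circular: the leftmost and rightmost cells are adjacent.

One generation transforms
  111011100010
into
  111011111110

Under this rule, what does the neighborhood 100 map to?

At position 7 the neighborhood is 100; the next row has 1 there.

1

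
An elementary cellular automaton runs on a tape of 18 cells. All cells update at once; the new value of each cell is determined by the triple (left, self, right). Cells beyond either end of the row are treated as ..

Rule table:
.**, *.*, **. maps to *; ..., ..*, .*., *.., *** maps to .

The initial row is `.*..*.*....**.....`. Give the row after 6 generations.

.....*.....**.....
...........**.....
...........**.....  (fixed point — unchanged through generation 6)

...........**.....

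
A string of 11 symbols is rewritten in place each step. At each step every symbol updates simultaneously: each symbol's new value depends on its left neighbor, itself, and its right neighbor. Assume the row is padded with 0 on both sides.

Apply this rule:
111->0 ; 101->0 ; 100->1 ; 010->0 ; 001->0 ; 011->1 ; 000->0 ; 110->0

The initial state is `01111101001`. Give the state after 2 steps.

step 1: 01000000100
step 2: 00100000010

00100000010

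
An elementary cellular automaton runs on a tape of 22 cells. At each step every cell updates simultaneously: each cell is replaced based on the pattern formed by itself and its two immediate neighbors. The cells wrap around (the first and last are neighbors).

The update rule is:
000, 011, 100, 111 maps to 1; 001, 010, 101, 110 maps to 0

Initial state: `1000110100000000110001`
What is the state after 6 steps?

1101011011000001110011

step 1: 0110100011111110101101
step 2: 0100011011111100001000
step 3: 0011010011111011100111
step 4: 1010001011110011010110
step 5: 0001100011101010000100
step 6: 1101011011000001110011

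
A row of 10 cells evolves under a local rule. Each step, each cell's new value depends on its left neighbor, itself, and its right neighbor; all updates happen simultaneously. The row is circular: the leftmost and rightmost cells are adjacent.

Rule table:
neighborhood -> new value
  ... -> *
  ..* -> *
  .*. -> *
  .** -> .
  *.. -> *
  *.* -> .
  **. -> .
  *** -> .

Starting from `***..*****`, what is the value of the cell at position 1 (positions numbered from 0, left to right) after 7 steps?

.

step 1: ...**.....
step 2: ***..*****  (repeats step 0; period 2)
step 7: ...**.....
position 1 holds .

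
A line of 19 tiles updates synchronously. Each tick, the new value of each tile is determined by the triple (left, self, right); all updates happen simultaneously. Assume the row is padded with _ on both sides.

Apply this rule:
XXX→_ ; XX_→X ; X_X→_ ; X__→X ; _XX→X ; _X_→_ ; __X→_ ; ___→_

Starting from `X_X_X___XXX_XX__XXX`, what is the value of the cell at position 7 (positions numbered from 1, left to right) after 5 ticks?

_

_____X__X_X_XXX_X_X
______X_____X_X____
_______X_______X___
________X_______X__
_________X_______X_
position 7 holds _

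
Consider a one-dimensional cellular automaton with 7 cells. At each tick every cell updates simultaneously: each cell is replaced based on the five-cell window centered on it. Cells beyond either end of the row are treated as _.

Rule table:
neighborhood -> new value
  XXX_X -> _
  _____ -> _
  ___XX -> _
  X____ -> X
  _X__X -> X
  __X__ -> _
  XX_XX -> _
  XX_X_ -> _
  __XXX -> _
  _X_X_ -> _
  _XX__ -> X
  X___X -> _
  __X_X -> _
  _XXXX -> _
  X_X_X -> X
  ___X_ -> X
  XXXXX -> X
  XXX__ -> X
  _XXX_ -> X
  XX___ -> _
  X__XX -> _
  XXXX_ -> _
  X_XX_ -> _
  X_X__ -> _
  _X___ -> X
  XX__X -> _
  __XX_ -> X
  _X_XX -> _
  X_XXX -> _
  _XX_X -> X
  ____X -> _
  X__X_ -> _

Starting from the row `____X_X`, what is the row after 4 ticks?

X_X_X_X

___X___
__X_XX_
_X___X_
X_X_X_X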